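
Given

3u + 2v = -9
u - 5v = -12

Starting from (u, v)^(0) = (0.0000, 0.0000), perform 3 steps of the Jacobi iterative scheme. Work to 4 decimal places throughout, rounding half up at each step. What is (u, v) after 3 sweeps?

(-4.2000, 1.4800)

Iteration 1:
  u = (-9 - (2)·0.0000) / (3) = -3.0000
  v = (-12 - (1)·0.0000) / (-5) = 2.4000
Iteration 2:
  u = (-9 - (2)·2.4000) / (3) = -4.6000
  v = (-12 - (1)·-3.0000) / (-5) = 1.8000
Iteration 3:
  u = (-9 - (2)·1.8000) / (3) = -4.2000
  v = (-12 - (1)·-4.6000) / (-5) = 1.4800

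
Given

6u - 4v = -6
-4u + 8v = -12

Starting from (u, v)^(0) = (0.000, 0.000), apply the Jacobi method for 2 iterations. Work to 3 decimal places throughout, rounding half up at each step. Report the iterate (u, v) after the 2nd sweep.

(-2.000, -2.000)

Iteration 1:
  u = (-6 - (-4)·0.000) / (6) = -1.000
  v = (-12 - (-4)·0.000) / (8) = -1.500
Iteration 2:
  u = (-6 - (-4)·-1.500) / (6) = -2.000
  v = (-12 - (-4)·-1.000) / (8) = -2.000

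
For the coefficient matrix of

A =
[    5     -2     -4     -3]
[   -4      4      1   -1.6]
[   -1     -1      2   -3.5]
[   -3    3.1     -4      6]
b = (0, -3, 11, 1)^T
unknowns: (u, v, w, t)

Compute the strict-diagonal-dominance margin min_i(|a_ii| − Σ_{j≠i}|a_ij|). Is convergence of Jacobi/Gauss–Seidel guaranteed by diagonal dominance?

row 1: |5| − (2+4+3) = -4
row 2: |4| − (4+1+1.6) = -2.6
row 3: |2| − (1+1+3.5) = -3.5
row 4: |6| − (3+3.1+4) = -4.1
minimum over rows = -4.1 → not strictly diagonally dominant

-4.1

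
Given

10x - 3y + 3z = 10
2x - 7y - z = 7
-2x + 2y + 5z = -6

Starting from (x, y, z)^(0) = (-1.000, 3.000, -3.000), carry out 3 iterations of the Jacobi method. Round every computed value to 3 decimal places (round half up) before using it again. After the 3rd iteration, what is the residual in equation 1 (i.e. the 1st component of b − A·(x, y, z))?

0.376

Iteration 1:
  x = (10 - (-3)·3.000 - (3)·-3.000) / (10) = 2.800
  y = (7 - (2)·-1.000 - (-1)·-3.000) / (-7) = -0.857
  z = (-6 - (-2)·-1.000 - (2)·3.000) / (5) = -2.800
Iteration 2:
  x = (10 - (-3)·-0.857 - (3)·-2.800) / (10) = 1.583
  y = (7 - (2)·2.800 - (-1)·-2.800) / (-7) = 0.200
  z = (-6 - (-2)·2.800 - (2)·-0.857) / (5) = 0.263
Iteration 3:
  x = (10 - (-3)·0.200 - (3)·0.263) / (10) = 0.981
  y = (7 - (2)·1.583 - (-1)·0.263) / (-7) = -0.585
  z = (-6 - (-2)·1.583 - (2)·0.200) / (5) = -0.647
Residual b − A·x = (0.376, 0.296, 0.367)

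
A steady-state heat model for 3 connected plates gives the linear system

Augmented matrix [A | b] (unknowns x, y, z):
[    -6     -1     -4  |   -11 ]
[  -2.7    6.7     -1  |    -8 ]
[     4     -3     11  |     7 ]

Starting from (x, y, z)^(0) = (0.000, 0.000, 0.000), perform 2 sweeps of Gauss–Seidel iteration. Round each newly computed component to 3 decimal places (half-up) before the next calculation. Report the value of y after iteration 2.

Iteration 1:
  x = (-11 - (-1)·0.000 - (-4)·0.000) / (-6) = 1.833
  y = (-8 - (-2.7)·1.833 - (-1)·0.000) / (6.7) = -0.455
  z = (7 - (4)·1.833 - (-3)·-0.455) / (11) = -0.154
Iteration 2:
  x = (-11 - (-1)·-0.455 - (-4)·-0.154) / (-6) = 2.012
  y = (-8 - (-2.7)·2.012 - (-1)·-0.154) / (6.7) = -0.406
  z = (7 - (4)·2.012 - (-3)·-0.406) / (11) = -0.206

-0.406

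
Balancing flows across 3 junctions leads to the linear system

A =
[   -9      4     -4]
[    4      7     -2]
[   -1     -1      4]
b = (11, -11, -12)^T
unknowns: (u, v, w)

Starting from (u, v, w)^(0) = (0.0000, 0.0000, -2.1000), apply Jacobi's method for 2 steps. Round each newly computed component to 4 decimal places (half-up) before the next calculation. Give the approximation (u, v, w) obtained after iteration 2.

(-0.8540, -2.2635, -3.6151)

Iteration 1:
  u = (11 - (4)·0.0000 - (-4)·-2.1000) / (-9) = -0.2889
  v = (-11 - (4)·0.0000 - (-2)·-2.1000) / (7) = -2.1714
  w = (-12 - (-1)·0.0000 - (-1)·0.0000) / (4) = -3.0000
Iteration 2:
  u = (11 - (4)·-2.1714 - (-4)·-3.0000) / (-9) = -0.8540
  v = (-11 - (4)·-0.2889 - (-2)·-3.0000) / (7) = -2.2635
  w = (-12 - (-1)·-0.2889 - (-1)·-2.1714) / (4) = -3.6151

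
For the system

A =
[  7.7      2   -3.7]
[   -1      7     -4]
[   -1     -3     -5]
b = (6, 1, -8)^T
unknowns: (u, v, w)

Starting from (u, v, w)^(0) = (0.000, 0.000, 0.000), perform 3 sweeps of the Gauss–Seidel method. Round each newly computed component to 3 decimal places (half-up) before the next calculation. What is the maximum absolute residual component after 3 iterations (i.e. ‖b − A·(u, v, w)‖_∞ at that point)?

Iteration 1:
  u = (6 - (2)·0.000 - (-3.7)·0.000) / (7.7) = 0.779
  v = (1 - (-1)·0.779 - (-4)·0.000) / (7) = 0.254
  w = (-8 - (-1)·0.779 - (-3)·0.254) / (-5) = 1.292
Iteration 2:
  u = (6 - (2)·0.254 - (-3.7)·1.292) / (7.7) = 1.334
  v = (1 - (-1)·1.334 - (-4)·1.292) / (7) = 1.072
  w = (-8 - (-1)·1.334 - (-3)·1.072) / (-5) = 0.690
Iteration 3:
  u = (6 - (2)·1.072 - (-3.7)·0.690) / (7.7) = 0.832
  v = (1 - (-1)·0.832 - (-4)·0.690) / (7) = 0.656
  w = (-8 - (-1)·0.832 - (-3)·0.656) / (-5) = 1.040
Residual b − A·x = (2.130, 1.400, 0.000); ∞-norm = 2.130

2.130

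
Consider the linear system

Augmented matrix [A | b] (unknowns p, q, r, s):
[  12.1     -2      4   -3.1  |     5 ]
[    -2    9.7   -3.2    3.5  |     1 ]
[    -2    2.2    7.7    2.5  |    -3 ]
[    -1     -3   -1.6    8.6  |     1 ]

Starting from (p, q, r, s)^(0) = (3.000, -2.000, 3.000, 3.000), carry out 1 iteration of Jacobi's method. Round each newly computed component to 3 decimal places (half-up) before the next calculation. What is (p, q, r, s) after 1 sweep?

(-0.140, 0.629, -0.013, 0.326)

Iteration 1:
  p = (5 - (-2)·-2.000 - (4)·3.000 - (-3.1)·3.000) / (12.1) = -0.140
  q = (1 - (-2)·3.000 - (-3.2)·3.000 - (3.5)·3.000) / (9.7) = 0.629
  r = (-3 - (-2)·3.000 - (2.2)·-2.000 - (2.5)·3.000) / (7.7) = -0.013
  s = (1 - (-1)·3.000 - (-3)·-2.000 - (-1.6)·3.000) / (8.6) = 0.326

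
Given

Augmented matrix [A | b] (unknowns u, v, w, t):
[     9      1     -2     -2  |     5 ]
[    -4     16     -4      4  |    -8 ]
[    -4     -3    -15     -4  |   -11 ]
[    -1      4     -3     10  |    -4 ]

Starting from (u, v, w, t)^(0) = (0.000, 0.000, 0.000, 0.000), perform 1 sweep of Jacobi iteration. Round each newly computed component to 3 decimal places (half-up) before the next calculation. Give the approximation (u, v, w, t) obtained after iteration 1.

(0.556, -0.500, 0.733, -0.400)

Iteration 1:
  u = (5 - (1)·0.000 - (-2)·0.000 - (-2)·0.000) / (9) = 0.556
  v = (-8 - (-4)·0.000 - (-4)·0.000 - (4)·0.000) / (16) = -0.500
  w = (-11 - (-4)·0.000 - (-3)·0.000 - (-4)·0.000) / (-15) = 0.733
  t = (-4 - (-1)·0.000 - (4)·0.000 - (-3)·0.000) / (10) = -0.400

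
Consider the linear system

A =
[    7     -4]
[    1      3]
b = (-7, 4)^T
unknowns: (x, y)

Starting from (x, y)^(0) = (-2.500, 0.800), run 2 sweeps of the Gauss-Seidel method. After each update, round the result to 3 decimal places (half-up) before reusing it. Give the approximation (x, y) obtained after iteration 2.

Iteration 1:
  x = (-7 - (-4)·0.800) / (7) = -0.543
  y = (4 - (1)·-0.543) / (3) = 1.514
Iteration 2:
  x = (-7 - (-4)·1.514) / (7) = -0.135
  y = (4 - (1)·-0.135) / (3) = 1.378

(-0.135, 1.378)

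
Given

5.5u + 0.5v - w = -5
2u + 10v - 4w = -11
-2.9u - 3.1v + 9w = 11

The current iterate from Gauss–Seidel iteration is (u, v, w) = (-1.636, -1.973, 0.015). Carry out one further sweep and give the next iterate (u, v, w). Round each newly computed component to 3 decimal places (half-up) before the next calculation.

One sweep:
  u = (-5 - (0.5)·-1.973 - (-1)·0.015) / (5.5) = -0.727
  v = (-11 - (2)·-0.727 - (-4)·0.015) / (10) = -0.949
  w = (11 - (-2.9)·-0.727 - (-3.1)·-0.949) / (9) = 0.661

(-0.727, -0.949, 0.661)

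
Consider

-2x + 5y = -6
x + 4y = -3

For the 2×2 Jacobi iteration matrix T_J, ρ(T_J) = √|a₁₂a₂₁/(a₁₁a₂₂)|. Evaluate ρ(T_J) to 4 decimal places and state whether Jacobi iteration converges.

a₁₂a₂₁/(a₁₁a₂₂) = (5)·(1) / ((-2)·(4)) = -0.625000
ρ = √|-0.625000| = √0.625000 = 0.7906
ρ < 1, so Jacobi converges

0.7906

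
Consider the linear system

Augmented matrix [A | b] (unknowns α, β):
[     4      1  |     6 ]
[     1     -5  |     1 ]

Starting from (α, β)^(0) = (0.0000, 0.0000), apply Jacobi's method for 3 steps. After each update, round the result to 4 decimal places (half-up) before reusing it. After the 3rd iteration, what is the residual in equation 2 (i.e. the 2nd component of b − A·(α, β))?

Iteration 1:
  α = (6 - (1)·0.0000) / (4) = 1.5000
  β = (1 - (1)·0.0000) / (-5) = -0.2000
Iteration 2:
  α = (6 - (1)·-0.2000) / (4) = 1.5500
  β = (1 - (1)·1.5000) / (-5) = 0.1000
Iteration 3:
  α = (6 - (1)·0.1000) / (4) = 1.4750
  β = (1 - (1)·1.5500) / (-5) = 0.1100
Residual b − A·x = (-0.0100, 0.0750)

0.0750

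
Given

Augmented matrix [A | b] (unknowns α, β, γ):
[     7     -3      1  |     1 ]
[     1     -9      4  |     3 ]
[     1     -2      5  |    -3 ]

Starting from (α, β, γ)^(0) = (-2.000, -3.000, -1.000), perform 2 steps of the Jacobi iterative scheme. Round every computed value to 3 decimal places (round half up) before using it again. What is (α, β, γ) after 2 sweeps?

Iteration 1:
  α = (1 - (-3)·-3.000 - (1)·-1.000) / (7) = -1.000
  β = (3 - (1)·-2.000 - (4)·-1.000) / (-9) = -1.000
  γ = (-3 - (1)·-2.000 - (-2)·-3.000) / (5) = -1.400
Iteration 2:
  α = (1 - (-3)·-1.000 - (1)·-1.400) / (7) = -0.086
  β = (3 - (1)·-1.000 - (4)·-1.400) / (-9) = -1.067
  γ = (-3 - (1)·-1.000 - (-2)·-1.000) / (5) = -0.800

(-0.086, -1.067, -0.800)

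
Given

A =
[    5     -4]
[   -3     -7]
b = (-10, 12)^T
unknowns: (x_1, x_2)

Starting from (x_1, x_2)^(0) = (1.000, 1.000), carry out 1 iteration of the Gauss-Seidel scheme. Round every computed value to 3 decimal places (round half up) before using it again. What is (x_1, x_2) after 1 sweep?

Iteration 1:
  x_1 = (-10 - (-4)·1.000) / (5) = -1.200
  x_2 = (12 - (-3)·-1.200) / (-7) = -1.200

(-1.200, -1.200)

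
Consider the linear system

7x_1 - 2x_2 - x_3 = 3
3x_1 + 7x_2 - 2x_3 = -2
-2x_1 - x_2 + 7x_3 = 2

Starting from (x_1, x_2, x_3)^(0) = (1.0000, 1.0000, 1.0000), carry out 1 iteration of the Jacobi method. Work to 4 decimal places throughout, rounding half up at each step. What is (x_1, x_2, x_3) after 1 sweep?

Iteration 1:
  x_1 = (3 - (-2)·1.0000 - (-1)·1.0000) / (7) = 0.8571
  x_2 = (-2 - (3)·1.0000 - (-2)·1.0000) / (7) = -0.4286
  x_3 = (2 - (-2)·1.0000 - (-1)·1.0000) / (7) = 0.7143

(0.8571, -0.4286, 0.7143)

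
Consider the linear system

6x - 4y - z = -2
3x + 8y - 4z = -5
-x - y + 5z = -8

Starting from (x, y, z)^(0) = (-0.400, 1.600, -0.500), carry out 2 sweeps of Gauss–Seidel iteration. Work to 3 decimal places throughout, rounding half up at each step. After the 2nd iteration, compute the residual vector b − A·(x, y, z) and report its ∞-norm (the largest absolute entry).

1.486

Iteration 1:
  x = (-2 - (-4)·1.600 - (-1)·-0.500) / (6) = 0.650
  y = (-5 - (3)·0.650 - (-4)·-0.500) / (8) = -1.119
  z = (-8 - (-1)·0.650 - (-1)·-1.119) / (5) = -1.694
Iteration 2:
  x = (-2 - (-4)·-1.119 - (-1)·-1.694) / (6) = -1.362
  y = (-5 - (3)·-1.362 - (-4)·-1.694) / (8) = -0.961
  z = (-8 - (-1)·-1.362 - (-1)·-0.961) / (5) = -2.065
Residual b − A·x = (0.263, -1.486, 0.002); ∞-norm = 1.486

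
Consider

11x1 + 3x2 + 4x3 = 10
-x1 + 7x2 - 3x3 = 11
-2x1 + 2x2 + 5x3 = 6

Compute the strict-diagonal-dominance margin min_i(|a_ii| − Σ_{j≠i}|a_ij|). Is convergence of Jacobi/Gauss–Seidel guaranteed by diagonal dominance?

row 1: |11| − (3+4) = 4
row 2: |7| − (1+3) = 3
row 3: |5| − (2+2) = 1
minimum over rows = 1 → strictly diagonally dominant (convergence guaranteed)

1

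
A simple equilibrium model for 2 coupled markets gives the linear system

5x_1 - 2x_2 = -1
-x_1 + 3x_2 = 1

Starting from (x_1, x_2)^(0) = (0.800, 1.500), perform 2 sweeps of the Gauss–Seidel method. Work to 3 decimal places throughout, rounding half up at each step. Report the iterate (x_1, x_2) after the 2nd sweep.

(-0.013, 0.329)

Iteration 1:
  x_1 = (-1 - (-2)·1.500) / (5) = 0.400
  x_2 = (1 - (-1)·0.400) / (3) = 0.467
Iteration 2:
  x_1 = (-1 - (-2)·0.467) / (5) = -0.013
  x_2 = (1 - (-1)·-0.013) / (3) = 0.329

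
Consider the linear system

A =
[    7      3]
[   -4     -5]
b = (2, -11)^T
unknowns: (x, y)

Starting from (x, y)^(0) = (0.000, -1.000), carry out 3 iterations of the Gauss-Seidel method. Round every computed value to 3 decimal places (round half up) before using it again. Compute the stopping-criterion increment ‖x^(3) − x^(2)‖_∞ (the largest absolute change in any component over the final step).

Iteration 1:
  x = (2 - (3)·-1.000) / (7) = 0.714
  y = (-11 - (-4)·0.714) / (-5) = 1.629
Iteration 2:
  x = (2 - (3)·1.629) / (7) = -0.412
  y = (-11 - (-4)·-0.412) / (-5) = 2.530
Iteration 3:
  x = (2 - (3)·2.530) / (7) = -0.799
  y = (-11 - (-4)·-0.799) / (-5) = 2.839
Change: (-0.387, 0.309) → max |·| = 0.387

0.387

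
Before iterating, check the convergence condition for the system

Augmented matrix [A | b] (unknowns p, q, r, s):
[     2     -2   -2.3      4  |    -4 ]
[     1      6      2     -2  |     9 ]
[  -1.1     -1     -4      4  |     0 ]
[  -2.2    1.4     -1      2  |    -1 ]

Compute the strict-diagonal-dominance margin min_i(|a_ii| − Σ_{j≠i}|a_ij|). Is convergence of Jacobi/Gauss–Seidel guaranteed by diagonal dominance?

-6.3

row 1: |2| − (2+2.3+4) = -6.3
row 2: |6| − (1+2+2) = 1
row 3: |-4| − (1.1+1+4) = -2.1
row 4: |2| − (2.2+1.4+1) = -2.6
minimum over rows = -6.3 → not strictly diagonally dominant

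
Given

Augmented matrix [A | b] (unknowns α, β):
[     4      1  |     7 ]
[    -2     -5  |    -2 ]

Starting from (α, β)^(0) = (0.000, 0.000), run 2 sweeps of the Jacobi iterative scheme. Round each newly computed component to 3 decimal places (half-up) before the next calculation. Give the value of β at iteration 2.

-0.300

Iteration 1:
  α = (7 - (1)·0.000) / (4) = 1.750
  β = (-2 - (-2)·0.000) / (-5) = 0.400
Iteration 2:
  α = (7 - (1)·0.400) / (4) = 1.650
  β = (-2 - (-2)·1.750) / (-5) = -0.300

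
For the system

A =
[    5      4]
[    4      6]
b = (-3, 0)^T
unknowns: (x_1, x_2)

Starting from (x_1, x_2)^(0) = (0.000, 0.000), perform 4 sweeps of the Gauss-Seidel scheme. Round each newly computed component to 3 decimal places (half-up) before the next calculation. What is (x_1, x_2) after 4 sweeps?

(-1.182, 0.788)

Iteration 1:
  x_1 = (-3 - (4)·0.000) / (5) = -0.600
  x_2 = (0 - (4)·-0.600) / (6) = 0.400
Iteration 2:
  x_1 = (-3 - (4)·0.400) / (5) = -0.920
  x_2 = (0 - (4)·-0.920) / (6) = 0.613
Iteration 3:
  x_1 = (-3 - (4)·0.613) / (5) = -1.090
  x_2 = (0 - (4)·-1.090) / (6) = 0.727
Iteration 4:
  x_1 = (-3 - (4)·0.727) / (5) = -1.182
  x_2 = (0 - (4)·-1.182) / (6) = 0.788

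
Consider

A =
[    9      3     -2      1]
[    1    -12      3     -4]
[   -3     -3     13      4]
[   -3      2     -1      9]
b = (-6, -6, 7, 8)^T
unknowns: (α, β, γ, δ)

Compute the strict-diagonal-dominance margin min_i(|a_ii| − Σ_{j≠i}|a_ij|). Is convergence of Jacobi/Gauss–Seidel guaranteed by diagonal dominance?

3

row 1: |9| − (3+2+1) = 3
row 2: |-12| − (1+3+4) = 4
row 3: |13| − (3+3+4) = 3
row 4: |9| − (3+2+1) = 3
minimum over rows = 3 → strictly diagonally dominant (convergence guaranteed)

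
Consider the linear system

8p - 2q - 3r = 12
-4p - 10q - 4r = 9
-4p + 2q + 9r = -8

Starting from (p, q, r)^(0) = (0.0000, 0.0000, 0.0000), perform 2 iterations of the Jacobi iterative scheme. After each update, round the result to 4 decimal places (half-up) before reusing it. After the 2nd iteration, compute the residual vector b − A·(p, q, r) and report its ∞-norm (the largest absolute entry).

Iteration 1:
  p = (12 - (-2)·0.0000 - (-3)·0.0000) / (8) = 1.5000
  q = (9 - (-4)·0.0000 - (-4)·0.0000) / (-10) = -0.9000
  r = (-8 - (-4)·0.0000 - (2)·0.0000) / (9) = -0.8889
Iteration 2:
  p = (12 - (-2)·-0.9000 - (-3)·-0.8889) / (8) = 0.9417
  q = (9 - (-4)·1.5000 - (-4)·-0.8889) / (-10) = -1.1444
  r = (-8 - (-4)·1.5000 - (2)·-0.9000) / (9) = -0.0222
Residual b − A·x = (2.1110, 1.2340, -1.7446); ∞-norm = 2.1110

2.1110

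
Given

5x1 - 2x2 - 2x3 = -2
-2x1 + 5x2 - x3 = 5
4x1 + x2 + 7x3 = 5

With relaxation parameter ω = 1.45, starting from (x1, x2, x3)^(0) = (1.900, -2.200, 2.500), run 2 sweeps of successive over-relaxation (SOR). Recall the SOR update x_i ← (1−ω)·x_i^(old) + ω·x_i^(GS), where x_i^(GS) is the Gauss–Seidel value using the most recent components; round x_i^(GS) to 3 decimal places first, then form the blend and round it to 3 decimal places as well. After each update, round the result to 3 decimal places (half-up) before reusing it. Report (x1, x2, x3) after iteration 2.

(1.661, 1.449, -0.844)

Iteration 1:
  x1: GS value = (-2 - (-2)·-2.200 - (-2)·2.500) / (5) = -0.280;  x1 ← (1−ω)·1.900 + ω·-0.280 = -1.261
  x2: GS value = (5 - (-2)·-1.261 - (-1)·2.500) / (5) = 0.996;  x2 ← (1−ω)·-2.200 + ω·0.996 = 2.434
  x3: GS value = (5 - (4)·-1.261 - (1)·2.434) / (7) = 1.087;  x3 ← (1−ω)·2.500 + ω·1.087 = 0.451
Iteration 2:
  x1: GS value = (-2 - (-2)·2.434 - (-2)·0.451) / (5) = 0.754;  x1 ← (1−ω)·-1.261 + ω·0.754 = 1.661
  x2: GS value = (5 - (-2)·1.661 - (-1)·0.451) / (5) = 1.755;  x2 ← (1−ω)·2.434 + ω·1.755 = 1.449
  x3: GS value = (5 - (4)·1.661 - (1)·1.449) / (7) = -0.442;  x3 ← (1−ω)·0.451 + ω·-0.442 = -0.844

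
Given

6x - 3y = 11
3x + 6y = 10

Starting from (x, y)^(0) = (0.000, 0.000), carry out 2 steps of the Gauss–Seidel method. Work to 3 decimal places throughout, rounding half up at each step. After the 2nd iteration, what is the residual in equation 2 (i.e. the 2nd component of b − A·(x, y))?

-0.002

Iteration 1:
  x = (11 - (-3)·0.000) / (6) = 1.833
  y = (10 - (3)·1.833) / (6) = 0.750
Iteration 2:
  x = (11 - (-3)·0.750) / (6) = 2.208
  y = (10 - (3)·2.208) / (6) = 0.563
Residual b − A·x = (-0.559, -0.002)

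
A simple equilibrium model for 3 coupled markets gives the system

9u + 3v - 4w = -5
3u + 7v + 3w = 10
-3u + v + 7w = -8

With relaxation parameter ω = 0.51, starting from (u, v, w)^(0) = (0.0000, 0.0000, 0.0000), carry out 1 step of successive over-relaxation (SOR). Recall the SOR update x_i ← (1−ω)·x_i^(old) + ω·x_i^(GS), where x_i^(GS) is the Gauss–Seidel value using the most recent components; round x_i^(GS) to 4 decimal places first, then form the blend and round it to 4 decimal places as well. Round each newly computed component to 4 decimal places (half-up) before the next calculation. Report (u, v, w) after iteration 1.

Iteration 1:
  u: GS value = (-5 - (3)·0.0000 - (-4)·0.0000) / (9) = -0.5556;  u ← (1−ω)·0.0000 + ω·-0.5556 = -0.2834
  v: GS value = (10 - (3)·-0.2834 - (3)·0.0000) / (7) = 1.5500;  v ← (1−ω)·0.0000 + ω·1.5500 = 0.7905
  w: GS value = (-8 - (-3)·-0.2834 - (1)·0.7905) / (7) = -1.3772;  w ← (1−ω)·0.0000 + ω·-1.3772 = -0.7024

(-0.2834, 0.7905, -0.7024)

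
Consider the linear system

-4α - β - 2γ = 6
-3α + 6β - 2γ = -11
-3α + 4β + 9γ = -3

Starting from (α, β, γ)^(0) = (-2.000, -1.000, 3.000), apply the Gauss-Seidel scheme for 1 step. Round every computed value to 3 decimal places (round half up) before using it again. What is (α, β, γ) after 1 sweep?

(-2.750, -2.208, -0.269)

Iteration 1:
  α = (6 - (-1)·-1.000 - (-2)·3.000) / (-4) = -2.750
  β = (-11 - (-3)·-2.750 - (-2)·3.000) / (6) = -2.208
  γ = (-3 - (-3)·-2.750 - (4)·-2.208) / (9) = -0.269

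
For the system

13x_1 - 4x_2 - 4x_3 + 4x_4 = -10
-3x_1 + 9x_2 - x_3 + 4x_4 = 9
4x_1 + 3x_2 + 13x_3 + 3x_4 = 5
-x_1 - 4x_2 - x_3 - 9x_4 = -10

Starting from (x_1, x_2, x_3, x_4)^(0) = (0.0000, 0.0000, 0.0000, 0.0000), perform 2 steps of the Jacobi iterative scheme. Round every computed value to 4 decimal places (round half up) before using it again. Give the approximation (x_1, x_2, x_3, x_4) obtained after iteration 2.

Iteration 1:
  x_1 = (-10 - (-4)·0.0000 - (-4)·0.0000 - (4)·0.0000) / (13) = -0.7692
  x_2 = (9 - (-3)·0.0000 - (-1)·0.0000 - (4)·0.0000) / (9) = 1.0000
  x_3 = (5 - (4)·0.0000 - (3)·0.0000 - (3)·0.0000) / (13) = 0.3846
  x_4 = (-10 - (-1)·0.0000 - (-4)·0.0000 - (-1)·0.0000) / (-9) = 1.1111
Iteration 2:
  x_1 = (-10 - (-4)·1.0000 - (-4)·0.3846 - (4)·1.1111) / (13) = -0.6851
  x_2 = (9 - (-3)·-0.7692 - (-1)·0.3846 - (4)·1.1111) / (9) = 0.2925
  x_3 = (5 - (4)·-0.7692 - (3)·1.0000 - (3)·1.1111) / (13) = 0.1341
  x_4 = (-10 - (-1)·-0.7692 - (-4)·1.0000 - (-1)·0.3846) / (-9) = 0.7094

(-0.6851, 0.2925, 0.1341, 0.7094)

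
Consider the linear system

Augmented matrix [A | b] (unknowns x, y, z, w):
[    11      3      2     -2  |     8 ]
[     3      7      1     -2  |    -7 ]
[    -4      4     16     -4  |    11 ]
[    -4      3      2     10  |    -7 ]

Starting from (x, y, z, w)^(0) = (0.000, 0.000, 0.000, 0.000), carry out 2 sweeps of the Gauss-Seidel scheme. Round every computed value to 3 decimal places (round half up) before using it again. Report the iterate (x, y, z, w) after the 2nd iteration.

Iteration 1:
  x = (8 - (3)·0.000 - (2)·0.000 - (-2)·0.000) / (11) = 0.727
  y = (-7 - (3)·0.727 - (1)·0.000 - (-2)·0.000) / (7) = -1.312
  z = (11 - (-4)·0.727 - (4)·-1.312 - (-4)·0.000) / (16) = 1.197
  w = (-7 - (-4)·0.727 - (3)·-1.312 - (2)·1.197) / (10) = -0.255
Iteration 2:
  x = (8 - (3)·-1.312 - (2)·1.197 - (-2)·-0.255) / (11) = 0.821
  y = (-7 - (3)·0.821 - (1)·1.197 - (-2)·-0.255) / (7) = -1.596
  z = (11 - (-4)·0.821 - (4)·-1.596 - (-4)·-0.255) / (16) = 1.228
  w = (-7 - (-4)·0.821 - (3)·-1.596 - (2)·1.228) / (10) = -0.138

(0.821, -1.596, 1.228, -0.138)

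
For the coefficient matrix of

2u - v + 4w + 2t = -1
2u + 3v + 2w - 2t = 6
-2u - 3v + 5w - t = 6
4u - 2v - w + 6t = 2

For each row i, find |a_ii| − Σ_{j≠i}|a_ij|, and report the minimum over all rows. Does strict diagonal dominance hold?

row 1: |2| − (1+4+2) = -5
row 2: |3| − (2+2+2) = -3
row 3: |5| − (2+3+1) = -1
row 4: |6| − (4+2+1) = -1
minimum over rows = -5 → not strictly diagonally dominant

-5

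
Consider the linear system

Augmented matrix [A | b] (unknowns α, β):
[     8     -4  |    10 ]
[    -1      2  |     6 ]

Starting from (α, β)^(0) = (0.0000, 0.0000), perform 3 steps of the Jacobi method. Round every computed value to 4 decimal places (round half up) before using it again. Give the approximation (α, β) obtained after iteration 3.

Iteration 1:
  α = (10 - (-4)·0.0000) / (8) = 1.2500
  β = (6 - (-1)·0.0000) / (2) = 3.0000
Iteration 2:
  α = (10 - (-4)·3.0000) / (8) = 2.7500
  β = (6 - (-1)·1.2500) / (2) = 3.6250
Iteration 3:
  α = (10 - (-4)·3.6250) / (8) = 3.0625
  β = (6 - (-1)·2.7500) / (2) = 4.3750

(3.0625, 4.3750)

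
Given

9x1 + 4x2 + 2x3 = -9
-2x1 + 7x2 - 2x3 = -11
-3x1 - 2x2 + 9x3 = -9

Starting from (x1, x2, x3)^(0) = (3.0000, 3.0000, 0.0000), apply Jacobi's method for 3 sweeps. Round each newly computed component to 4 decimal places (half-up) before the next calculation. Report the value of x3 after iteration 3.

Iteration 1:
  x1 = (-9 - (4)·3.0000 - (2)·0.0000) / (9) = -2.3333
  x2 = (-11 - (-2)·3.0000 - (-2)·0.0000) / (7) = -0.7143
  x3 = (-9 - (-3)·3.0000 - (-2)·3.0000) / (9) = 0.6667
Iteration 2:
  x1 = (-9 - (4)·-0.7143 - (2)·0.6667) / (9) = -0.8307
  x2 = (-11 - (-2)·-2.3333 - (-2)·0.6667) / (7) = -2.0476
  x3 = (-9 - (-3)·-2.3333 - (-2)·-0.7143) / (9) = -1.9365
Iteration 3:
  x1 = (-9 - (4)·-2.0476 - (2)·-1.9365) / (9) = 0.3404
  x2 = (-11 - (-2)·-0.8307 - (-2)·-1.9365) / (7) = -2.3621
  x3 = (-9 - (-3)·-0.8307 - (-2)·-2.0476) / (9) = -1.7319

-1.7319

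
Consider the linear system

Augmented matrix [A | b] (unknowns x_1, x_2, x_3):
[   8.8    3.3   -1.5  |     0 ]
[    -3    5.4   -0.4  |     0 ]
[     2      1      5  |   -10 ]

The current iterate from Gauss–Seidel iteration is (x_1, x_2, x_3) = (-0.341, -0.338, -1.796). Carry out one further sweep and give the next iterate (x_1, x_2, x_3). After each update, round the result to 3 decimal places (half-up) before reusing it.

One sweep:
  x_1 = (0 - (3.3)·-0.338 - (-1.5)·-1.796) / (8.8) = -0.179
  x_2 = (0 - (-3)·-0.179 - (-0.4)·-1.796) / (5.4) = -0.232
  x_3 = (-10 - (2)·-0.179 - (1)·-0.232) / (5) = -1.882

(-0.179, -0.232, -1.882)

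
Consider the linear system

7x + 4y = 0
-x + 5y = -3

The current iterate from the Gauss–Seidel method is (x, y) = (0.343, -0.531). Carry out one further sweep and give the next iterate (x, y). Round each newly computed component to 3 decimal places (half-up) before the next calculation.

(0.303, -0.539)

One sweep:
  x = (0 - (4)·-0.531) / (7) = 0.303
  y = (-3 - (-1)·0.303) / (5) = -0.539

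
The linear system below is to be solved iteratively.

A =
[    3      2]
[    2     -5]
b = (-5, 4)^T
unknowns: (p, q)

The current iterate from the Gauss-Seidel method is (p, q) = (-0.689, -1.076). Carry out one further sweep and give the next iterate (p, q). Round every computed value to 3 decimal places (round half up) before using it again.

(-0.949, -1.180)

One sweep:
  p = (-5 - (2)·-1.076) / (3) = -0.949
  q = (4 - (2)·-0.949) / (-5) = -1.180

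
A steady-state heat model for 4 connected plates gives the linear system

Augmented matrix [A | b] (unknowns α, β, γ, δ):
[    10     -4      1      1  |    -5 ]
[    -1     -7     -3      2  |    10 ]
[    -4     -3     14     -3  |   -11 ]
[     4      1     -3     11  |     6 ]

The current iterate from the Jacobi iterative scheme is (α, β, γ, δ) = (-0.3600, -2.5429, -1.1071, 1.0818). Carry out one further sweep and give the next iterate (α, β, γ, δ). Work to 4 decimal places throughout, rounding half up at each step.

One sweep:
  α = (-5 - (-4)·-2.5429 - (1)·-1.1071 - (1)·1.0818) / (10) = -1.5146
  β = (10 - (-1)·-0.3600 - (-3)·-1.1071 - (2)·1.0818) / (-7) = -0.5936
  γ = (-11 - (-4)·-0.3600 - (-3)·-2.5429 - (-3)·1.0818) / (14) = -1.2017
  δ = (6 - (4)·-0.3600 - (1)·-2.5429 - (-3)·-1.1071) / (11) = 0.6056

(-1.5146, -0.5936, -1.2017, 0.6056)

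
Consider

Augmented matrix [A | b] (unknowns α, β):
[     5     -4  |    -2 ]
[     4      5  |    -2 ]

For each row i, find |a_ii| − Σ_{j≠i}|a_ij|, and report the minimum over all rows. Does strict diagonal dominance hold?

1

row 1: |5| − (4) = 1
row 2: |5| − (4) = 1
minimum over rows = 1 → strictly diagonally dominant (convergence guaranteed)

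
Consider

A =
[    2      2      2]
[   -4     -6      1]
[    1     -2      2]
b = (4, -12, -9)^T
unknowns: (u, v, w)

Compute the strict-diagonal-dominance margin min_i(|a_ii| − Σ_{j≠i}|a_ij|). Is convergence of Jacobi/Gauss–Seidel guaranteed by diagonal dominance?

-2

row 1: |2| − (2+2) = -2
row 2: |-6| − (4+1) = 1
row 3: |2| − (1+2) = -1
minimum over rows = -2 → not strictly diagonally dominant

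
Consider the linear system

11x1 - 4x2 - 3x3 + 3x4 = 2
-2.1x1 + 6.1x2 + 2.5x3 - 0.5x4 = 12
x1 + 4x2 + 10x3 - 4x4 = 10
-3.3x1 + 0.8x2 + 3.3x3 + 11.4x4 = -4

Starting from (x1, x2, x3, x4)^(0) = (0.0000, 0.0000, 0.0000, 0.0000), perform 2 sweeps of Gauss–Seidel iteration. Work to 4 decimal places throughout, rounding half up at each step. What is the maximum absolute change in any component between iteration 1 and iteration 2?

0.9181

Iteration 1:
  x1 = (2 - (-4)·0.0000 - (-3)·0.0000 - (3)·0.0000) / (11) = 0.1818
  x2 = (12 - (-2.1)·0.1818 - (2.5)·0.0000 - (-0.5)·0.0000) / (6.1) = 2.0298
  x3 = (10 - (1)·0.1818 - (4)·2.0298 - (-4)·0.0000) / (10) = 0.1699
  x4 = (-4 - (-3.3)·0.1818 - (0.8)·2.0298 - (3.3)·0.1699) / (11.4) = -0.4899
Iteration 2:
  x1 = (2 - (-4)·2.0298 - (-3)·0.1699 - (3)·-0.4899) / (11) = 1.0999
  x2 = (12 - (-2.1)·1.0999 - (2.5)·0.1699 - (-0.5)·-0.4899) / (6.1) = 2.2361
  x3 = (10 - (1)·1.0999 - (4)·2.2361 - (-4)·-0.4899) / (10) = -0.2004
  x4 = (-4 - (-3.3)·1.0999 - (0.8)·2.2361 - (3.3)·-0.2004) / (11.4) = -0.1314
Change: (0.9181, 0.2063, -0.3703, 0.3585) → max |·| = 0.9181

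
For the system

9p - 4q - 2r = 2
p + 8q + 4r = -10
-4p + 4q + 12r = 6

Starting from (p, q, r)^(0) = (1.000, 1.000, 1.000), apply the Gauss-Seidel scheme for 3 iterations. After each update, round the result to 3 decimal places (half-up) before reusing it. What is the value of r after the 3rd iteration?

0.941

Iteration 1:
  p = (2 - (-4)·1.000 - (-2)·1.000) / (9) = 0.889
  q = (-10 - (1)·0.889 - (4)·1.000) / (8) = -1.861
  r = (6 - (-4)·0.889 - (4)·-1.861) / (12) = 1.417
Iteration 2:
  p = (2 - (-4)·-1.861 - (-2)·1.417) / (9) = -0.290
  q = (-10 - (1)·-0.290 - (4)·1.417) / (8) = -1.922
  r = (6 - (-4)·-0.290 - (4)·-1.922) / (12) = 1.044
Iteration 3:
  p = (2 - (-4)·-1.922 - (-2)·1.044) / (9) = -0.400
  q = (-10 - (1)·-0.400 - (4)·1.044) / (8) = -1.722
  r = (6 - (-4)·-0.400 - (4)·-1.722) / (12) = 0.941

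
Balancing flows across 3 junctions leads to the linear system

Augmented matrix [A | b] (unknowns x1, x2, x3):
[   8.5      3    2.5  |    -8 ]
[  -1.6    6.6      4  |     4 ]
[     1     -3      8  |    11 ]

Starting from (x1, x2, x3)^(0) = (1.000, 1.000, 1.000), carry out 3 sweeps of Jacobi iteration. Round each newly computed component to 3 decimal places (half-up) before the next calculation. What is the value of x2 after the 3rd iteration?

-0.767

Iteration 1:
  x1 = (-8 - (3)·1.000 - (2.5)·1.000) / (8.5) = -1.588
  x2 = (4 - (-1.6)·1.000 - (4)·1.000) / (6.6) = 0.242
  x3 = (11 - (1)·1.000 - (-3)·1.000) / (8) = 1.625
Iteration 2:
  x1 = (-8 - (3)·0.242 - (2.5)·1.625) / (8.5) = -1.505
  x2 = (4 - (-1.6)·-1.588 - (4)·1.625) / (6.6) = -0.764
  x3 = (11 - (1)·-1.588 - (-3)·0.242) / (8) = 1.664
Iteration 3:
  x1 = (-8 - (3)·-0.764 - (2.5)·1.664) / (8.5) = -1.161
  x2 = (4 - (-1.6)·-1.505 - (4)·1.664) / (6.6) = -0.767
  x3 = (11 - (1)·-1.505 - (-3)·-0.764) / (8) = 1.277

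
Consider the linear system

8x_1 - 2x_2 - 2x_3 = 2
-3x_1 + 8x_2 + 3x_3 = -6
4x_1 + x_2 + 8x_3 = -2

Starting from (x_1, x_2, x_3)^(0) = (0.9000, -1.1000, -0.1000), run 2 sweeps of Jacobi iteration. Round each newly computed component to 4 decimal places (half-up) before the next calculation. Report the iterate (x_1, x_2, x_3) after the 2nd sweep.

(0.0156, -0.5578, -0.1781)

Iteration 1:
  x_1 = (2 - (-2)·-1.1000 - (-2)·-0.1000) / (8) = -0.0500
  x_2 = (-6 - (-3)·0.9000 - (3)·-0.1000) / (8) = -0.3750
  x_3 = (-2 - (4)·0.9000 - (1)·-1.1000) / (8) = -0.5625
Iteration 2:
  x_1 = (2 - (-2)·-0.3750 - (-2)·-0.5625) / (8) = 0.0156
  x_2 = (-6 - (-3)·-0.0500 - (3)·-0.5625) / (8) = -0.5578
  x_3 = (-2 - (4)·-0.0500 - (1)·-0.3750) / (8) = -0.1781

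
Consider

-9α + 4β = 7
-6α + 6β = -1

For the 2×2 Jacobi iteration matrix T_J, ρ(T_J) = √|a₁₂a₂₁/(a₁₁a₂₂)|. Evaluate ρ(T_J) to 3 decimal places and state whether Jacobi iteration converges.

a₁₂a₂₁/(a₁₁a₂₂) = (4)·(-6) / ((-9)·(6)) = 0.444444
ρ = √|0.444444| = √0.444444 = 0.667
ρ < 1, so Jacobi converges

0.667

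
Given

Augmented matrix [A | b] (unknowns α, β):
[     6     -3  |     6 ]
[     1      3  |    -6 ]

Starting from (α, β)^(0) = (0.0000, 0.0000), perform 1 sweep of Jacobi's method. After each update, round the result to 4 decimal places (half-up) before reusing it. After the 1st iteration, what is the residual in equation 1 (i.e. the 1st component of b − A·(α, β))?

-6.0000

Iteration 1:
  α = (6 - (-3)·0.0000) / (6) = 1.0000
  β = (-6 - (1)·0.0000) / (3) = -2.0000
Residual b − A·x = (-6.0000, -1.0000)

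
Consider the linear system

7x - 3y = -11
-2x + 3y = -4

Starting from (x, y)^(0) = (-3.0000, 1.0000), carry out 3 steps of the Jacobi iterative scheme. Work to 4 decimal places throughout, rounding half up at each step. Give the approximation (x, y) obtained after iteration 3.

(-2.4694, -3.3333)

Iteration 1:
  x = (-11 - (-3)·1.0000) / (7) = -1.1429
  y = (-4 - (-2)·-3.0000) / (3) = -3.3333
Iteration 2:
  x = (-11 - (-3)·-3.3333) / (7) = -3.0000
  y = (-4 - (-2)·-1.1429) / (3) = -2.0953
Iteration 3:
  x = (-11 - (-3)·-2.0953) / (7) = -2.4694
  y = (-4 - (-2)·-3.0000) / (3) = -3.3333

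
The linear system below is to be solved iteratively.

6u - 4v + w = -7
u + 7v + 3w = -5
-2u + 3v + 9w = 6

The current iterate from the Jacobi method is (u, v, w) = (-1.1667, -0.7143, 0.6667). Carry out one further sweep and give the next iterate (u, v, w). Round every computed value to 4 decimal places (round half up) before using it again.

(-1.7540, -0.8333, 0.6455)

One sweep:
  u = (-7 - (-4)·-0.7143 - (1)·0.6667) / (6) = -1.7540
  v = (-5 - (1)·-1.1667 - (3)·0.6667) / (7) = -0.8333
  w = (6 - (-2)·-1.1667 - (3)·-0.7143) / (9) = 0.6455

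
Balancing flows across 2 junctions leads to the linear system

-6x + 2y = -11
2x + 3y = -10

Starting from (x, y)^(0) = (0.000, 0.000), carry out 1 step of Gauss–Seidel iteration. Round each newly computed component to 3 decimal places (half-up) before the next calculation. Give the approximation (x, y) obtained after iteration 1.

(1.833, -4.555)

Iteration 1:
  x = (-11 - (2)·0.000) / (-6) = 1.833
  y = (-10 - (2)·1.833) / (3) = -4.555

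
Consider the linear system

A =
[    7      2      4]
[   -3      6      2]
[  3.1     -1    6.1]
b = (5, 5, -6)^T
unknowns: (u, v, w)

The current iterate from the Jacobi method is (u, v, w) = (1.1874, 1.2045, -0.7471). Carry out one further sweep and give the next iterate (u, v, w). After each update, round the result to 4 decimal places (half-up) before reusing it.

(0.7971, 1.6761, -1.3896)

One sweep:
  u = (5 - (2)·1.2045 - (4)·-0.7471) / (7) = 0.7971
  v = (5 - (-3)·1.1874 - (2)·-0.7471) / (6) = 1.6761
  w = (-6 - (3.1)·1.1874 - (-1)·1.2045) / (6.1) = -1.3896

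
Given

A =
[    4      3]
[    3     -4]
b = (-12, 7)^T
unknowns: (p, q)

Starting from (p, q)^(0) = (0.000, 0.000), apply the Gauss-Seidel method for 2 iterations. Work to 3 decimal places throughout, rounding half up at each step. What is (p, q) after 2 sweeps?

Iteration 1:
  p = (-12 - (3)·0.000) / (4) = -3.000
  q = (7 - (3)·-3.000) / (-4) = -4.000
Iteration 2:
  p = (-12 - (3)·-4.000) / (4) = 0.000
  q = (7 - (3)·0.000) / (-4) = -1.750

(0.000, -1.750)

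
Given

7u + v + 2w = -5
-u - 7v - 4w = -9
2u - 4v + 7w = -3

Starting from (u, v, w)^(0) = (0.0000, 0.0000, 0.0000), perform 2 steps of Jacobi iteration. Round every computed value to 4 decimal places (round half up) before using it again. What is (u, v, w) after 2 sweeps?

Iteration 1:
  u = (-5 - (1)·0.0000 - (2)·0.0000) / (7) = -0.7143
  v = (-9 - (-1)·0.0000 - (-4)·0.0000) / (-7) = 1.2857
  w = (-3 - (2)·0.0000 - (-4)·0.0000) / (7) = -0.4286
Iteration 2:
  u = (-5 - (1)·1.2857 - (2)·-0.4286) / (7) = -0.7755
  v = (-9 - (-1)·-0.7143 - (-4)·-0.4286) / (-7) = 1.6327
  w = (-3 - (2)·-0.7143 - (-4)·1.2857) / (7) = 0.5102

(-0.7755, 1.6327, 0.5102)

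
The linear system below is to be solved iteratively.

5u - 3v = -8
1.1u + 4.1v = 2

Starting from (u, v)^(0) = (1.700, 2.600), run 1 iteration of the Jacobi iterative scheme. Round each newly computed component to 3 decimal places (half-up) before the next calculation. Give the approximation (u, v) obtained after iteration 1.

(-0.040, 0.032)

Iteration 1:
  u = (-8 - (-3)·2.600) / (5) = -0.040
  v = (2 - (1.1)·1.700) / (4.1) = 0.032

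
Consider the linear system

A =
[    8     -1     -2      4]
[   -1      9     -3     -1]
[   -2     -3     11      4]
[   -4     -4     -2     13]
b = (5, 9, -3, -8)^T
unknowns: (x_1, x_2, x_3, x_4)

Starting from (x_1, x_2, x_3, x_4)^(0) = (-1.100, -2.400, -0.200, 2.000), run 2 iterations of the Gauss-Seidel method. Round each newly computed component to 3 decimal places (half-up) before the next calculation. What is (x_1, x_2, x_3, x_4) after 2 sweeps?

Iteration 1:
  x_1 = (5 - (-1)·-2.400 - (-2)·-0.200 - (4)·2.000) / (8) = -0.725
  x_2 = (9 - (-1)·-0.725 - (-3)·-0.200 - (-1)·2.000) / (9) = 1.075
  x_3 = (-3 - (-2)·-0.725 - (-3)·1.075 - (4)·2.000) / (11) = -0.839
  x_4 = (-8 - (-4)·-0.725 - (-4)·1.075 - (-2)·-0.839) / (13) = -0.637
Iteration 2:
  x_1 = (5 - (-1)·1.075 - (-2)·-0.839 - (4)·-0.637) / (8) = 0.868
  x_2 = (9 - (-1)·0.868 - (-3)·-0.839 - (-1)·-0.637) / (9) = 0.746
  x_3 = (-3 - (-2)·0.868 - (-3)·0.746 - (4)·-0.637) / (11) = 0.320
  x_4 = (-8 - (-4)·0.868 - (-4)·0.746 - (-2)·0.320) / (13) = -0.070

(0.868, 0.746, 0.320, -0.070)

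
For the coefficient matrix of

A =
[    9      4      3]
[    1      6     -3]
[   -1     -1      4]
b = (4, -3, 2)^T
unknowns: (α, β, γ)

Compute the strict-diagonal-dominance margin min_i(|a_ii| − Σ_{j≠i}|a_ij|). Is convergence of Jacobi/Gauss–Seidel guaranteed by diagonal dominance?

2

row 1: |9| − (4+3) = 2
row 2: |6| − (1+3) = 2
row 3: |4| − (1+1) = 2
minimum over rows = 2 → strictly diagonally dominant (convergence guaranteed)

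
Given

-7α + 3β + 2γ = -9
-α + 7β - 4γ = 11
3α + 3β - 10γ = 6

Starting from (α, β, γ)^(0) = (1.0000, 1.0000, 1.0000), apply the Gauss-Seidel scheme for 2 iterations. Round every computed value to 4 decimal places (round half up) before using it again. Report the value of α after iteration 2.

2.5347

Iteration 1:
  α = (-9 - (3)·1.0000 - (2)·1.0000) / (-7) = 2.0000
  β = (11 - (-1)·2.0000 - (-4)·1.0000) / (7) = 2.4286
  γ = (6 - (3)·2.0000 - (3)·2.4286) / (-10) = 0.7286
Iteration 2:
  α = (-9 - (3)·2.4286 - (2)·0.7286) / (-7) = 2.5347
  β = (11 - (-1)·2.5347 - (-4)·0.7286) / (7) = 2.3499
  γ = (6 - (3)·2.5347 - (3)·2.3499) / (-10) = 0.8654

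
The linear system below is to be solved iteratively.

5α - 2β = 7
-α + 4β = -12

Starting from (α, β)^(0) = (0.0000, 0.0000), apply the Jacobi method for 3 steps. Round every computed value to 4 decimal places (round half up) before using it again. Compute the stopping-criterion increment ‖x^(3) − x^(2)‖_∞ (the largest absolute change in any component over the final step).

0.3000

Iteration 1:
  α = (7 - (-2)·0.0000) / (5) = 1.4000
  β = (-12 - (-1)·0.0000) / (4) = -3.0000
Iteration 2:
  α = (7 - (-2)·-3.0000) / (5) = 0.2000
  β = (-12 - (-1)·1.4000) / (4) = -2.6500
Iteration 3:
  α = (7 - (-2)·-2.6500) / (5) = 0.3400
  β = (-12 - (-1)·0.2000) / (4) = -2.9500
Change: (0.1400, -0.3000) → max |·| = 0.3000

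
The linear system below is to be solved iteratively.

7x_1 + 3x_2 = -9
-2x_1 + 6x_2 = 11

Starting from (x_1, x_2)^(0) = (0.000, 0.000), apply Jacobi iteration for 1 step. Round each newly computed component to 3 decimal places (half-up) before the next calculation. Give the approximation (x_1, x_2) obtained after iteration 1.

(-1.286, 1.833)

Iteration 1:
  x_1 = (-9 - (3)·0.000) / (7) = -1.286
  x_2 = (11 - (-2)·0.000) / (6) = 1.833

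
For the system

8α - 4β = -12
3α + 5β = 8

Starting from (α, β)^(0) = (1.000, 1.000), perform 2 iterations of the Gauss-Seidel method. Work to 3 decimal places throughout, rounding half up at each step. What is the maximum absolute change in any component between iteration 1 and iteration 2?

0.600

Iteration 1:
  α = (-12 - (-4)·1.000) / (8) = -1.000
  β = (8 - (3)·-1.000) / (5) = 2.200
Iteration 2:
  α = (-12 - (-4)·2.200) / (8) = -0.400
  β = (8 - (3)·-0.400) / (5) = 1.840
Change: (0.600, -0.360) → max |·| = 0.600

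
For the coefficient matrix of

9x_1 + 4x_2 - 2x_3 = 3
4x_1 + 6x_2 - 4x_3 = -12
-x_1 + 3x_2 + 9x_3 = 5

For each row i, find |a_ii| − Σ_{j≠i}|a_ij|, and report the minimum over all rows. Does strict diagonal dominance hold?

row 1: |9| − (4+2) = 3
row 2: |6| − (4+4) = -2
row 3: |9| − (1+3) = 5
minimum over rows = -2 → not strictly diagonally dominant

-2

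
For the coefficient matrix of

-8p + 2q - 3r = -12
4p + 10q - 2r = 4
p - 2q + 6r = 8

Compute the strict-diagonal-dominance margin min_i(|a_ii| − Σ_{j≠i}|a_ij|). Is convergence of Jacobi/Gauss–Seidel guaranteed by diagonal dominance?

row 1: |-8| − (2+3) = 3
row 2: |10| − (4+2) = 4
row 3: |6| − (1+2) = 3
minimum over rows = 3 → strictly diagonally dominant (convergence guaranteed)

3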